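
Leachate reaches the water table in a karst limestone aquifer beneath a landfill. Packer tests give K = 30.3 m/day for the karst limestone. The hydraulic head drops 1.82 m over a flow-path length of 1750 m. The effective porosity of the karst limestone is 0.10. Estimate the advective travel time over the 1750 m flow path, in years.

Hydraulic gradient i = Δh / L = 1.82 / 1750 = 0.001040.
Darcy flux q = K · i = 30.30 × 0.001040 = 0.03151 m/day.
Seepage velocity v = q / n_e = 0.03151 / 0.10 = 0.3151 m/day.
Travel time t = L / v = 1750 / 0.3151 = 5553 days = 15.20 years.

15.2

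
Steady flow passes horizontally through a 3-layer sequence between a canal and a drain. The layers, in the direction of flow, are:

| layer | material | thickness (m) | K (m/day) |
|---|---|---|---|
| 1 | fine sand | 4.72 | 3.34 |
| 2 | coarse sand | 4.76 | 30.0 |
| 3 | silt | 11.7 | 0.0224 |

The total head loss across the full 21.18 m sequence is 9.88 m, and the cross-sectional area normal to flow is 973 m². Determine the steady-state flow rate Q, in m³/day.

18.3

Flow is perpendicular to layering, so the layers act in series and the equivalent K is the thickness-weighted harmonic mean.
Total thickness L = 4.72 + 4.76 + 11.7 = 21.18 m.
Σ(b_i/K_i) = 4.72/3.34 + 4.76/30.0 + 11.7/0.0224 = 523.9 d.
K_eq = L / Σ(b_i/K_i) = 21.18 / 523.9 = 0.04043 m/day.
Q = K_eq · A · (Δh/L) = 0.04043 × 973 × (9.88/21.18) = 18.35 m³/day.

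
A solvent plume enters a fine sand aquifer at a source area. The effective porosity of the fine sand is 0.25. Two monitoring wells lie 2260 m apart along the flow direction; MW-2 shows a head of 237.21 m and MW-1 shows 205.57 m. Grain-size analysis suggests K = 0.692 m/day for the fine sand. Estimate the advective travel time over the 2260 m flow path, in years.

Hydraulic gradient i = (237.21 − 205.57) / 2260 = 31.64 / 2260 = 0.01400.
Darcy flux q = K · i = 0.6920 × 0.01400 = 0.009688 m/day.
Seepage velocity v = q / n_e = 0.009688 / 0.25 = 0.03875 m/day.
Travel time t = L / v = 2260 / 0.03875 = 58320 days = 159.7 years.

160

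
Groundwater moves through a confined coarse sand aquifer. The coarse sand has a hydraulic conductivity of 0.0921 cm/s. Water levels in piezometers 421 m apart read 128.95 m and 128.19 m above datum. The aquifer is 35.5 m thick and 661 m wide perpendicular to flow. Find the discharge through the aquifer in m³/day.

Convert K: 0.0921 cm/s × 864 = 79.57 m/day.
Cross-sectional area A = 661 × 35.5 = 23466 m².
Hydraulic gradient i = (128.95 − 128.19) / 421 = 0.76 / 421 = 0.001805.
Darcy's law: Q = K · A · i = 79.57 × 23466 × 0.001805 = 3371 m³/day.

3370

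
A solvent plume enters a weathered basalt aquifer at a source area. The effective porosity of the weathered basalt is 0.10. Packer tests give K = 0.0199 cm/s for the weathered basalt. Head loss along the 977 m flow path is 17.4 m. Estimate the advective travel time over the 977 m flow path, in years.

Convert K: 0.0199 cm/s × 864 = 17.19 m/day.
Hydraulic gradient i = Δh / L = 17.4 / 977 = 0.01781.
Darcy flux q = K · i = 17.19 × 0.01781 = 0.3062 m/day.
Seepage velocity v = q / n_e = 0.3062 / 0.10 = 3.062 m/day.
Travel time t = L / v = 977 / 3.062 = 319.1 days = 0.8735 years.

0.874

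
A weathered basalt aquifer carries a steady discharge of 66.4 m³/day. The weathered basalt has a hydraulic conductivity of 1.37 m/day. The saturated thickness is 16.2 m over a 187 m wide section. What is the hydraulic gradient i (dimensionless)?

Cross-sectional area A = 187 × 16.2 = 3029 m².
From Q = K·A·i, i = Q / (K·A) = 66.4 / (1.370 × 3029) = 0.01600.

0.0160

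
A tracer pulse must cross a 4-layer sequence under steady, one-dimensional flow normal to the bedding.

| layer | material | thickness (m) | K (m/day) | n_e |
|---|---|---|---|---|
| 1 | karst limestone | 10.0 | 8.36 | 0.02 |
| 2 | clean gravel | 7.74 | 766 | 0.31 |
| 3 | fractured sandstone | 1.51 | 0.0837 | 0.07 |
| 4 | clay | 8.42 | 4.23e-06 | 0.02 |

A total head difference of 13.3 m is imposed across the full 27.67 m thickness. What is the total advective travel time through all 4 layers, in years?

1180

With flow normal to the layers, continuity requires the same specific discharge q through every layer.
Σ(b_i/K_i) = 10.0/8.36 + 7.74/766 + 1.51/0.0837 + 8.42/4.23e-06 = 1.991e+06 d.
q = Δh / Σ(b_i/K_i) = 13.3 / 1.991e+06 = 6.682e-06 m/day.
In each layer the seepage velocity is v_i = q/n_i, so the layer transit time is t_i = b_i·n_i / q:
  layer 1 (karst limestone): t_1 = 10.0 × 0.02 / 6.682e-06 = 29933 d
  layer 2 (clean gravel): t_2 = 7.74 × 0.31 / 6.682e-06 = 3.591e+05 d
  layer 3 (fractured sandstone): t_3 = 1.51 × 0.07 / 6.682e-06 = 15820 d
  layer 4 (clay): t_4 = 8.42 × 0.02 / 6.682e-06 = 25204 d
Total t = Σ t_i = 4.301e+05 days = 1177 years.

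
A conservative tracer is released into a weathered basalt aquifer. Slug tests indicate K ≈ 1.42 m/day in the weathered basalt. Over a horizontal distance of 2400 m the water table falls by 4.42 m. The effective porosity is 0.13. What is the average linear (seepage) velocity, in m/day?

0.0201

Hydraulic gradient i = Δh / L = 4.42 / 2400 = 0.001842.
Darcy flux q = K · i = 1.420 × 0.001842 = 0.002615 m/day.
Seepage velocity v = q / n_e = 0.002615 / 0.13 = 0.02012 m/day.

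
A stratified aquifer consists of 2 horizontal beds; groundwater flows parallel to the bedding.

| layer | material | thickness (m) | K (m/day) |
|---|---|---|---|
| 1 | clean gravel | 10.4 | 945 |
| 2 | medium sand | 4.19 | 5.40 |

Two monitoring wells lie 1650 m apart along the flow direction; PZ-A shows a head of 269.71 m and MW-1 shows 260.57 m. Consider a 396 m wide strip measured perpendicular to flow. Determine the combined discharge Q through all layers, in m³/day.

Flow is parallel to layering, so each bed carries its own Darcy discharge and the transmissivities add.
Σ(K_i·b_i) = 945×10.4 + 5.40×4.19 = 9851 m²/day.
Hydraulic gradient i = (269.71 − 260.57) / 1650 = 9.14 / 1650 = 0.005539.
Q = Σ(K_i·b_i) · W · i = 9851 × 396 × 0.005539 = 21608 m³/day.

21600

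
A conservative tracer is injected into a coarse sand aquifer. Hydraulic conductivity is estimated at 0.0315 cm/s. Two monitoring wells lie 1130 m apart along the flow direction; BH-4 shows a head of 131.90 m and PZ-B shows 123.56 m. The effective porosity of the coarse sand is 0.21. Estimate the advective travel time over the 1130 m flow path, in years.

Convert K: 0.0315 cm/s × 864 = 27.22 m/day.
Hydraulic gradient i = (131.90 − 123.56) / 1130 = 8.34 / 1130 = 0.007381.
Darcy flux q = K · i = 27.22 × 0.007381 = 0.2009 m/day.
Seepage velocity v = q / n_e = 0.2009 / 0.21 = 0.9565 m/day.
Travel time t = L / v = 1130 / 0.9565 = 1181 days = 3.234 years.

3.23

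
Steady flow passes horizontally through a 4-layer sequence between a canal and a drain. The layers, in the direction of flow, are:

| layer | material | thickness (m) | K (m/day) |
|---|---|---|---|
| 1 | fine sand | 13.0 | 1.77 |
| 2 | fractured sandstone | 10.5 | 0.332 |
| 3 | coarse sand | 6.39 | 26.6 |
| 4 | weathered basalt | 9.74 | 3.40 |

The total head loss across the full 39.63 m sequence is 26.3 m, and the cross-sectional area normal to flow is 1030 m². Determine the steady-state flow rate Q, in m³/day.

644

Flow is perpendicular to layering, so the layers act in series and the equivalent K is the thickness-weighted harmonic mean.
Total thickness L = 13.0 + 10.5 + 6.39 + 9.74 = 39.63 m.
Σ(b_i/K_i) = 13.0/1.77 + 10.5/0.332 + 6.39/26.6 + 9.74/3.40 = 42.08 d.
K_eq = L / Σ(b_i/K_i) = 39.63 / 42.08 = 0.9419 m/day.
Q = K_eq · A · (Δh/L) = 0.9419 × 1030 × (26.3/39.63) = 643.8 m³/day.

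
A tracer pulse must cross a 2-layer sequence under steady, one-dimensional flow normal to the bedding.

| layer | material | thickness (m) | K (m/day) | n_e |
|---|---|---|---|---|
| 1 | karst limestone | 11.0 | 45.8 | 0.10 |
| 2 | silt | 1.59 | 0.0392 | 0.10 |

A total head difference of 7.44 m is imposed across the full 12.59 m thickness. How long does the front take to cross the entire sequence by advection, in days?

6.90

With flow normal to the layers, continuity requires the same specific discharge q through every layer.
Σ(b_i/K_i) = 11.0/45.8 + 1.59/0.0392 = 40.80 d.
q = Δh / Σ(b_i/K_i) = 7.44 / 40.80 = 0.1823 m/day.
In each layer the seepage velocity is v_i = q/n_i, so the layer transit time is t_i = b_i·n_i / q:
  layer 1 (karst limestone): t_1 = 11.0 × 0.10 / 0.1823 = 6.032 d
  layer 2 (silt): t_2 = 1.59 × 0.10 / 0.1823 = 0.8720 d
Total t = Σ t_i = 6.904 days.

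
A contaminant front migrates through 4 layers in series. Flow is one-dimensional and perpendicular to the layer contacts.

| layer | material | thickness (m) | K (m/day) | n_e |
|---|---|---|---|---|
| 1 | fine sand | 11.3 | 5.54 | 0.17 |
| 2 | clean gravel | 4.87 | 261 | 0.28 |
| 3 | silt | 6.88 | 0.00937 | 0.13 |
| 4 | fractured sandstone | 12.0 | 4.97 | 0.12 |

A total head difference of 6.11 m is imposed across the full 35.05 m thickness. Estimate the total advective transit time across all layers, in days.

679

With flow normal to the layers, continuity requires the same specific discharge q through every layer.
Σ(b_i/K_i) = 11.3/5.54 + 4.87/261 + 6.88/0.00937 + 12.0/4.97 = 738.7 d.
q = Δh / Σ(b_i/K_i) = 6.11 / 738.7 = 0.008271 m/day.
In each layer the seepage velocity is v_i = q/n_i, so the layer transit time is t_i = b_i·n_i / q:
  layer 1 (fine sand): t_1 = 11.3 × 0.17 / 0.008271 = 232.3 d
  layer 2 (clean gravel): t_2 = 4.87 × 0.28 / 0.008271 = 164.9 d
  layer 3 (silt): t_3 = 6.88 × 0.13 / 0.008271 = 108.1 d
  layer 4 (fractured sandstone): t_4 = 12.0 × 0.12 / 0.008271 = 174.1 d
Total t = Σ t_i = 679.4 days.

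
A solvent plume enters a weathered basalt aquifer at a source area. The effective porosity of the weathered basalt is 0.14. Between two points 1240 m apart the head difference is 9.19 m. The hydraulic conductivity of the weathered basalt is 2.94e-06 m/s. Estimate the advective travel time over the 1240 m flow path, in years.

Convert K: 2.94e-06 m/s × 86400 = 0.2540 m/day.
Hydraulic gradient i = Δh / L = 9.19 / 1240 = 0.007411.
Darcy flux q = K · i = 0.2540 × 0.007411 = 0.001883 m/day.
Seepage velocity v = q / n_e = 0.001883 / 0.14 = 0.01345 m/day.
Travel time t = L / v = 1240 / 0.01345 = 92214 days = 252.5 years.

252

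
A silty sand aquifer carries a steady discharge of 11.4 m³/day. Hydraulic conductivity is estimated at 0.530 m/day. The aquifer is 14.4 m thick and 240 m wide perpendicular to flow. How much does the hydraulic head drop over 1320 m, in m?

8.22

Cross-sectional area A = 240 × 14.4 = 3456 m².
From Q = K·A·i, i = Q / (K·A) = 11.4 / (0.5300 × 3456) = 0.006224.
Head loss Δh = i · L = 0.006224 × 1320 = 8.215 m.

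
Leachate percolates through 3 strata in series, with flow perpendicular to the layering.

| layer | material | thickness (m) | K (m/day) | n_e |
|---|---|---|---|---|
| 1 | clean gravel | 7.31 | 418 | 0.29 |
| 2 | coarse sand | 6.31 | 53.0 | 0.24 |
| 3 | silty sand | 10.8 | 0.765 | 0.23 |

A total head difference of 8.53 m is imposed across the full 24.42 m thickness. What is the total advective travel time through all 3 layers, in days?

10.2

With flow normal to the layers, continuity requires the same specific discharge q through every layer.
Σ(b_i/K_i) = 7.31/418 + 6.31/53.0 + 10.8/0.765 = 14.25 d.
q = Δh / Σ(b_i/K_i) = 8.53 / 14.25 = 0.5984 m/day.
In each layer the seepage velocity is v_i = q/n_i, so the layer transit time is t_i = b_i·n_i / q:
  layer 1 (clean gravel): t_1 = 7.31 × 0.29 / 0.5984 = 3.542 d
  layer 2 (coarse sand): t_2 = 6.31 × 0.24 / 0.5984 = 2.531 d
  layer 3 (silty sand): t_3 = 10.8 × 0.23 / 0.5984 = 4.151 d
Total t = Σ t_i = 10.22 days.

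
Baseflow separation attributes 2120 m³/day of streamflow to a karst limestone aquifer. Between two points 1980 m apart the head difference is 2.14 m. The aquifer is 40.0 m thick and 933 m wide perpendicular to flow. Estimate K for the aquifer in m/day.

52.6

Cross-sectional area A = 933 × 40.0 = 37320 m².
Hydraulic gradient i = Δh / L = 2.14 / 1980 = 0.001081.
From Q = K·A·i, K = Q / (A·i) = 2120 / (37320 × 0.001081) = 52.56 m/day.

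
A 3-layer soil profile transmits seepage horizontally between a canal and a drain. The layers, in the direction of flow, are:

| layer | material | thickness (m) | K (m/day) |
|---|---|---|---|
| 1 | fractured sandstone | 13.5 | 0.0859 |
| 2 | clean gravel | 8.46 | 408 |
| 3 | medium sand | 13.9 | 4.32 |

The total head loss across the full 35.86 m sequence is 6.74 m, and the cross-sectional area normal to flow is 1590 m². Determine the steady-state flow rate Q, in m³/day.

66.8

Flow is perpendicular to layering, so the layers act in series and the equivalent K is the thickness-weighted harmonic mean.
Total thickness L = 13.5 + 8.46 + 13.9 = 35.86 m.
Σ(b_i/K_i) = 13.5/0.0859 + 8.46/408 + 13.9/4.32 = 160.4 d.
K_eq = L / Σ(b_i/K_i) = 35.86 / 160.4 = 0.2236 m/day.
Q = K_eq · A · (Δh/L) = 0.2236 × 1590 × (6.74/35.86) = 66.81 m³/day.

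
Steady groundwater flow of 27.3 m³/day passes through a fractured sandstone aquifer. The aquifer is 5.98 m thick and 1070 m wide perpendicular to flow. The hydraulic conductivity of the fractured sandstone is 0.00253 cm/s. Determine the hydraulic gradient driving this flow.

0.00195

Convert K: 0.00253 cm/s × 864 = 2.186 m/day.
Cross-sectional area A = 1070 × 5.98 = 6399 m².
From Q = K·A·i, i = Q / (K·A) = 27.3 / (2.186 × 6399) = 0.001952.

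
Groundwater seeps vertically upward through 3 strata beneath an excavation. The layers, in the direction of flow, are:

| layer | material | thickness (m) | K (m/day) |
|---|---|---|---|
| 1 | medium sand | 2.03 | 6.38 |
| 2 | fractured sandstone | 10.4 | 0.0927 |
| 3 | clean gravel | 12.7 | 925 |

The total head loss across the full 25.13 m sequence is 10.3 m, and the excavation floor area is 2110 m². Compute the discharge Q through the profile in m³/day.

193

Flow is perpendicular to layering, so the layers act in series and the equivalent K is the thickness-weighted harmonic mean.
Total thickness L = 2.03 + 10.4 + 12.7 = 25.13 m.
Σ(b_i/K_i) = 2.03/6.38 + 10.4/0.0927 + 12.7/925 = 112.5 d.
K_eq = L / Σ(b_i/K_i) = 25.13 / 112.5 = 0.2233 m/day.
Q = K_eq · A · (Δh/L) = 0.2233 × 2110 × (10.3/25.13) = 193.1 m³/day.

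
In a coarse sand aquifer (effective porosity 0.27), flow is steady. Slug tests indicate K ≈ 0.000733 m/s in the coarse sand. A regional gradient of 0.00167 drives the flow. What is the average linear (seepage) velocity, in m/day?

0.392

Convert K: 0.000733 m/s × 86400 = 63.33 m/day.
Hydraulic gradient i = 0.00167.
Darcy flux q = K · i = 63.33 × 0.001670 = 0.1058 m/day.
Seepage velocity v = q / n_e = 0.1058 / 0.27 = 0.3917 m/day.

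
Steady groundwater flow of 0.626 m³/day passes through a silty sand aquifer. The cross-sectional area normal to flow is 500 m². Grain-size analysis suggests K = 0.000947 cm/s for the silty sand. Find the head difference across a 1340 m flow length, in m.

Convert K: 0.000947 cm/s × 864 = 0.8182 m/day.
From Q = K·A·i, i = Q / (K·A) = 0.626 / (0.8182 × 500.0) = 0.001530.
Head loss Δh = i · L = 0.001530 × 1340 = 2.050 m.

2.05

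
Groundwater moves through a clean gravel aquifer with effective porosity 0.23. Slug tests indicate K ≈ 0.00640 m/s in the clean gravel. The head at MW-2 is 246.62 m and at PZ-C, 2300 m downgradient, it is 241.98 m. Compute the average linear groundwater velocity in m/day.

Convert K: 0.00640 m/s × 86400 = 553.0 m/day.
Hydraulic gradient i = (246.62 − 241.98) / 2300 = 4.64 / 2300 = 0.002017.
Darcy flux q = K · i = 553.0 × 0.002017 = 1.116 m/day.
Seepage velocity v = q / n_e = 1.116 / 0.23 = 4.850 m/day.

4.85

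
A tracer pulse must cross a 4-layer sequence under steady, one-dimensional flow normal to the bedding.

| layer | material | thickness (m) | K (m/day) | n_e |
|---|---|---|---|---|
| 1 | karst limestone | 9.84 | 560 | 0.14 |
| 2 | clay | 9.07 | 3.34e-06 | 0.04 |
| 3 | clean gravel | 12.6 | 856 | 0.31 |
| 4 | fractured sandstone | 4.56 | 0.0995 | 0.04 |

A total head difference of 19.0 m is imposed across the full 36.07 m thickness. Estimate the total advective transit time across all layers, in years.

With flow normal to the layers, continuity requires the same specific discharge q through every layer.
Σ(b_i/K_i) = 9.84/560 + 9.07/3.34e-06 + 12.6/856 + 4.56/0.0995 = 2.716e+06 d.
q = Δh / Σ(b_i/K_i) = 19.0 / 2.716e+06 = 6.997e-06 m/day.
In each layer the seepage velocity is v_i = q/n_i, so the layer transit time is t_i = b_i·n_i / q:
  layer 1 (karst limestone): t_1 = 9.84 × 0.14 / 6.997e-06 = 1.969e+05 d
  layer 2 (clay): t_2 = 9.07 × 0.04 / 6.997e-06 = 51854 d
  layer 3 (clean gravel): t_3 = 12.6 × 0.31 / 6.997e-06 = 5.583e+05 d
  layer 4 (fractured sandstone): t_4 = 4.56 × 0.04 / 6.997e-06 = 26070 d
Total t = Σ t_i = 8.331e+05 days = 2281 years.

2280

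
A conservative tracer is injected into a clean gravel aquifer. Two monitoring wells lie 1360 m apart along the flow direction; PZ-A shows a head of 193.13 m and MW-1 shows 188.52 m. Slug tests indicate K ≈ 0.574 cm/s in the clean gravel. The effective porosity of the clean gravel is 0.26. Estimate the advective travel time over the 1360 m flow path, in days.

Convert K: 0.574 cm/s × 864 = 495.9 m/day.
Hydraulic gradient i = (193.13 − 188.52) / 1360 = 4.61 / 1360 = 0.003390.
Darcy flux q = K · i = 495.9 × 0.003390 = 1.681 m/day.
Seepage velocity v = q / n_e = 1.681 / 0.26 = 6.466 m/day.
Travel time t = L / v = 1360 / 6.466 = 210.3 days.

210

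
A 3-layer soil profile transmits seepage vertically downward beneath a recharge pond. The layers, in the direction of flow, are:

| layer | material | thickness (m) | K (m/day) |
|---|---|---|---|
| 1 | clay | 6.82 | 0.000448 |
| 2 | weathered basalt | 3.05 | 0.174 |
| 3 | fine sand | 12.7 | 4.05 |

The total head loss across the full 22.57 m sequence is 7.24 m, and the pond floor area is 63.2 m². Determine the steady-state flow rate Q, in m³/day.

0.0300

Flow is perpendicular to layering, so the layers act in series and the equivalent K is the thickness-weighted harmonic mean.
Total thickness L = 6.82 + 3.05 + 12.7 = 22.57 m.
Σ(b_i/K_i) = 6.82/0.000448 + 3.05/0.174 + 12.7/4.05 = 15244 d.
K_eq = L / Σ(b_i/K_i) = 22.57 / 15244 = 0.001481 m/day.
Q = K_eq · A · (Δh/L) = 0.001481 × 63.2 × (7.24/22.57) = 0.03002 m³/day.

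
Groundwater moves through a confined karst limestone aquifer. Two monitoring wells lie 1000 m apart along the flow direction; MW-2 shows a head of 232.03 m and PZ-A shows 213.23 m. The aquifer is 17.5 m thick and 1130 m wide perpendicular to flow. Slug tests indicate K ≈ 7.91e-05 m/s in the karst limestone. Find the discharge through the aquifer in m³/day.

2540

Convert K: 7.91e-05 m/s × 86400 = 6.834 m/day.
Cross-sectional area A = 1130 × 17.5 = 19775 m².
Hydraulic gradient i = (232.03 − 213.23) / 1000 = 18.8 / 1000 = 0.01880.
Darcy's law: Q = K · A · i = 6.834 × 19775 × 0.01880 = 2541 m³/day.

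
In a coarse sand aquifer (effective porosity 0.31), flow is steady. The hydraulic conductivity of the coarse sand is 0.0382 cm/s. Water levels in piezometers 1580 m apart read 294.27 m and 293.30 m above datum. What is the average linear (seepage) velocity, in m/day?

0.0654

Convert K: 0.0382 cm/s × 864 = 33.00 m/day.
Hydraulic gradient i = (294.27 − 293.30) / 1580 = 0.97 / 1580 = 0.0006139.
Darcy flux q = K · i = 33.00 × 0.0006139 = 0.02026 m/day.
Seepage velocity v = q / n_e = 0.02026 / 0.31 = 0.06536 m/day.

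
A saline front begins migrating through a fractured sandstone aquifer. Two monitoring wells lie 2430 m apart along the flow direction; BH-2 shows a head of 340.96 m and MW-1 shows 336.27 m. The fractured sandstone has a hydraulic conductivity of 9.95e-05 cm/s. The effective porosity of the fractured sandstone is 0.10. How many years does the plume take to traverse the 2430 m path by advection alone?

4010

Convert K: 9.95e-05 cm/s × 864 = 0.08597 m/day.
Hydraulic gradient i = (340.96 − 336.27) / 2430 = 4.69 / 2430 = 0.001930.
Darcy flux q = K · i = 0.08597 × 0.001930 = 0.0001659 m/day.
Seepage velocity v = q / n_e = 0.0001659 / 0.10 = 0.001659 m/day.
Travel time t = L / v = 2430 / 0.001659 = 1.465e+06 days = 4010 years.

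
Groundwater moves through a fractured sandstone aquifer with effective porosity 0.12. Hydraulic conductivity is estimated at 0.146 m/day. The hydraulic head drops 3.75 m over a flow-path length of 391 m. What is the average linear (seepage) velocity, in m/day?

Hydraulic gradient i = Δh / L = 3.75 / 391 = 0.009591.
Darcy flux q = K · i = 0.1460 × 0.009591 = 0.001400 m/day.
Seepage velocity v = q / n_e = 0.001400 / 0.12 = 0.01167 m/day.

0.0117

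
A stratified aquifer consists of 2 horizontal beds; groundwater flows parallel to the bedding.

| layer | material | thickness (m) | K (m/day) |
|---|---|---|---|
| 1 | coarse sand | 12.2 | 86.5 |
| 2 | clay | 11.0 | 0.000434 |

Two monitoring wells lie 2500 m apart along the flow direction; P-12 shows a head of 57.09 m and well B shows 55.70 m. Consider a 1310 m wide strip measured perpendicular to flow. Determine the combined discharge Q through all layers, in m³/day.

769

Flow is parallel to layering, so each bed carries its own Darcy discharge and the transmissivities add.
Σ(K_i·b_i) = 86.5×12.2 + 0.000434×11.0 = 1055 m²/day.
Hydraulic gradient i = (57.09 − 55.70) / 2500 = 1.39 / 2500 = 0.0005560.
Q = Σ(K_i·b_i) · W · i = 1055 × 1310 × 0.0005560 = 768.6 m³/day.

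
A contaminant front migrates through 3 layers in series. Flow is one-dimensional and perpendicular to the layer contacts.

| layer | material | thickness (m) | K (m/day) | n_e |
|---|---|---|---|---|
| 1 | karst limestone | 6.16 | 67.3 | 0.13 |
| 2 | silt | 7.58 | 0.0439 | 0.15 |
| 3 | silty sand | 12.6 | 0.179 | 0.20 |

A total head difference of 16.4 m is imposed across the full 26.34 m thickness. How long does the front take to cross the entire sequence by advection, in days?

With flow normal to the layers, continuity requires the same specific discharge q through every layer.
Σ(b_i/K_i) = 6.16/67.3 + 7.58/0.0439 + 12.6/0.179 = 243.1 d.
q = Δh / Σ(b_i/K_i) = 16.4 / 243.1 = 0.06745 m/day.
In each layer the seepage velocity is v_i = q/n_i, so the layer transit time is t_i = b_i·n_i / q:
  layer 1 (karst limestone): t_1 = 6.16 × 0.13 / 0.06745 = 11.87 d
  layer 2 (silt): t_2 = 7.58 × 0.15 / 0.06745 = 16.86 d
  layer 3 (silty sand): t_3 = 12.6 × 0.20 / 0.06745 = 37.36 d
Total t = Σ t_i = 66.09 days.

66.1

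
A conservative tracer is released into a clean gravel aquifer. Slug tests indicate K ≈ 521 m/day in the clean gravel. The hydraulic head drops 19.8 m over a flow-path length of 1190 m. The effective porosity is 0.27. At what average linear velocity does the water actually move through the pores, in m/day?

Hydraulic gradient i = Δh / L = 19.8 / 1190 = 0.01664.
Darcy flux q = K · i = 521.0 × 0.01664 = 8.669 m/day.
Seepage velocity v = q / n_e = 8.669 / 0.27 = 32.11 m/day.

32.1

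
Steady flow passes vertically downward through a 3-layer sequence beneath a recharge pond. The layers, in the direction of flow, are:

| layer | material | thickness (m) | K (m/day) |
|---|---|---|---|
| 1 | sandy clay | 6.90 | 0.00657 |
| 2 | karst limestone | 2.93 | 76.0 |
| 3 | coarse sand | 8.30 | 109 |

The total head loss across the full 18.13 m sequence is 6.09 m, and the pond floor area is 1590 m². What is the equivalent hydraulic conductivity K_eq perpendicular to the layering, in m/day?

Flow is perpendicular to layering, so the layers act in series and the equivalent K is the thickness-weighted harmonic mean.
Total thickness L = 6.90 + 2.93 + 8.30 = 18.13 m.
Σ(b_i/K_i) = 6.90/0.00657 + 2.93/76.0 + 8.30/109 = 1050 d.
K_eq = L / Σ(b_i/K_i) = 18.13 / 1050 = 0.01726 m/day.

0.0173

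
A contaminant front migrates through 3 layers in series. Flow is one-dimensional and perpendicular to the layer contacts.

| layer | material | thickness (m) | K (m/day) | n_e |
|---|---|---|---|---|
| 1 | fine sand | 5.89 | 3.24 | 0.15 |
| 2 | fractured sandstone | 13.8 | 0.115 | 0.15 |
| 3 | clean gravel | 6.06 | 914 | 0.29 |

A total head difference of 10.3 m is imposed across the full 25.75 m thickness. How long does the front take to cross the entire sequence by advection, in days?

With flow normal to the layers, continuity requires the same specific discharge q through every layer.
Σ(b_i/K_i) = 5.89/3.24 + 13.8/0.115 + 6.06/914 = 121.8 d.
q = Δh / Σ(b_i/K_i) = 10.3 / 121.8 = 0.08455 m/day.
In each layer the seepage velocity is v_i = q/n_i, so the layer transit time is t_i = b_i·n_i / q:
  layer 1 (fine sand): t_1 = 5.89 × 0.15 / 0.08455 = 10.45 d
  layer 2 (fractured sandstone): t_2 = 13.8 × 0.15 / 0.08455 = 24.48 d
  layer 3 (clean gravel): t_3 = 6.06 × 0.29 / 0.08455 = 20.79 d
Total t = Σ t_i = 55.72 days.

55.7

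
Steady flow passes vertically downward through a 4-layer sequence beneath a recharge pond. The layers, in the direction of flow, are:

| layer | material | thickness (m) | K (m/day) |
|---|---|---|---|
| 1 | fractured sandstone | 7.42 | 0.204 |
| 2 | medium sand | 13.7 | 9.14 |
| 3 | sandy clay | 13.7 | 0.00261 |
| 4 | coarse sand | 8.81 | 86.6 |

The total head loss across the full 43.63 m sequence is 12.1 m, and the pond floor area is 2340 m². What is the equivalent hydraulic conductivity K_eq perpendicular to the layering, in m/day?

Flow is perpendicular to layering, so the layers act in series and the equivalent K is the thickness-weighted harmonic mean.
Total thickness L = 7.42 + 13.7 + 13.7 + 8.81 = 43.63 m.
Σ(b_i/K_i) = 7.42/0.204 + 13.7/9.14 + 13.7/0.00261 + 8.81/86.6 = 5287 d.
K_eq = L / Σ(b_i/K_i) = 43.63 / 5287 = 0.008252 m/day.

0.00825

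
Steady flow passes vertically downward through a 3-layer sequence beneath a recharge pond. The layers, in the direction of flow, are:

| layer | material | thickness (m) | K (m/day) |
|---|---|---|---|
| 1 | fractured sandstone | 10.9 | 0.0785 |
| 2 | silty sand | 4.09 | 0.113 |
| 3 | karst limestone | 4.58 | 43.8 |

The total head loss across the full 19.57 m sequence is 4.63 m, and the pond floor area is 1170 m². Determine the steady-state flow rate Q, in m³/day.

Flow is perpendicular to layering, so the layers act in series and the equivalent K is the thickness-weighted harmonic mean.
Total thickness L = 10.9 + 4.09 + 4.58 = 19.57 m.
Σ(b_i/K_i) = 10.9/0.0785 + 4.09/0.113 + 4.58/43.8 = 175.2 d.
K_eq = L / Σ(b_i/K_i) = 19.57 / 175.2 = 0.1117 m/day.
Q = K_eq · A · (Δh/L) = 0.1117 × 1170 × (4.63/19.57) = 30.93 m³/day.

30.9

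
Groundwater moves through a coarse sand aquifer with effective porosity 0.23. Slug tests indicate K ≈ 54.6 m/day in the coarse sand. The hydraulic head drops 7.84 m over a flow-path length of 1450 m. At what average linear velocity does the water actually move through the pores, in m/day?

1.28

Hydraulic gradient i = Δh / L = 7.84 / 1450 = 0.005407.
Darcy flux q = K · i = 54.60 × 0.005407 = 0.2952 m/day.
Seepage velocity v = q / n_e = 0.2952 / 0.23 = 1.284 m/day.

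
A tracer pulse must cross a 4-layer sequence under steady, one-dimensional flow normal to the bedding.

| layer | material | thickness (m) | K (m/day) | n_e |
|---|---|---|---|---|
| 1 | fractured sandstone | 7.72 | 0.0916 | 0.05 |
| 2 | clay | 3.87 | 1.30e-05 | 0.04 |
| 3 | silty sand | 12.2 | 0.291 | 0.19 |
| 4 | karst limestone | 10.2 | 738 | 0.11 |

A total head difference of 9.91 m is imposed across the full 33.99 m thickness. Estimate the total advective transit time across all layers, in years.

328

With flow normal to the layers, continuity requires the same specific discharge q through every layer.
Σ(b_i/K_i) = 7.72/0.0916 + 3.87/1.30e-05 + 12.2/0.291 + 10.2/738 = 2.978e+05 d.
q = Δh / Σ(b_i/K_i) = 9.91 / 2.978e+05 = 3.328e-05 m/day.
In each layer the seepage velocity is v_i = q/n_i, so the layer transit time is t_i = b_i·n_i / q:
  layer 1 (fractured sandstone): t_1 = 7.72 × 0.05 / 3.328e-05 = 11600 d
  layer 2 (clay): t_2 = 3.87 × 0.04 / 3.328e-05 = 4652 d
  layer 3 (silty sand): t_3 = 12.2 × 0.19 / 3.328e-05 = 69661 d
  layer 4 (karst limestone): t_4 = 10.2 × 0.11 / 3.328e-05 = 33719 d
Total t = Σ t_i = 1.196e+05 days = 327.5 years.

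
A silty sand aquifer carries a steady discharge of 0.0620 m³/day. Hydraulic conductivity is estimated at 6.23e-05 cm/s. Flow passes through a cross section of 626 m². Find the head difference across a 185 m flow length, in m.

Convert K: 6.23e-05 cm/s × 864 = 0.05383 m/day.
From Q = K·A·i, i = Q / (K·A) = 0.0620 / (0.05383 × 626.0) = 0.001840.
Head loss Δh = i · L = 0.001840 × 185 = 0.3404 m.

0.340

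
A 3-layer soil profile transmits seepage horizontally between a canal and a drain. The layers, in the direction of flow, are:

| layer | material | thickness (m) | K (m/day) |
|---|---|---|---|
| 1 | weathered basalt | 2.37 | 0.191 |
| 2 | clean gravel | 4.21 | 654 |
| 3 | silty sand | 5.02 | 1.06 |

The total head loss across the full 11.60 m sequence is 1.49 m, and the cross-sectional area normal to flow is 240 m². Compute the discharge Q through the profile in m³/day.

Flow is perpendicular to layering, so the layers act in series and the equivalent K is the thickness-weighted harmonic mean.
Total thickness L = 2.37 + 4.21 + 5.02 = 11.60 m.
Σ(b_i/K_i) = 2.37/0.191 + 4.21/654 + 5.02/1.06 = 17.15 d.
K_eq = L / Σ(b_i/K_i) = 11.60 / 17.15 = 0.6764 m/day.
Q = K_eq · A · (Δh/L) = 0.6764 × 240 × (1.49/11.60) = 20.85 m³/day.

20.9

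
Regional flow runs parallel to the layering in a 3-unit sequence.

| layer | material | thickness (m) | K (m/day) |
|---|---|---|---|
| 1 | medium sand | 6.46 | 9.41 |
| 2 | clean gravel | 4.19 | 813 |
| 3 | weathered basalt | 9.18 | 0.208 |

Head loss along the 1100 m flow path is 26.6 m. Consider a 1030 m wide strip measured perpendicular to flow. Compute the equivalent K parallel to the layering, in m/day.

Flow is parallel to layering, so each bed carries its own Darcy discharge and the transmissivities add.
Σ(K_i·b_i) = 9.41×6.46 + 813×4.19 + 0.208×9.18 = 3469 m²/day.
Total thickness b = 19.83 m, so K_eq = Σ(K_i·b_i)/b = 174.9 m/day.

175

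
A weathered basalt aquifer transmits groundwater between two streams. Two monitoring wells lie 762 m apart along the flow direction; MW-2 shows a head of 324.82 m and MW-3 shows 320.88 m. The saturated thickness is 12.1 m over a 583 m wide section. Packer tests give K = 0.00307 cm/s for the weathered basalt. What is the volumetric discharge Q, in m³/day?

96.7

Convert K: 0.00307 cm/s × 864 = 2.652 m/day.
Cross-sectional area A = 583 × 12.1 = 7054 m².
Hydraulic gradient i = (324.82 − 320.88) / 762 = 3.94 / 762 = 0.005171.
Darcy's law: Q = K · A · i = 2.652 × 7054 × 0.005171 = 96.75 m³/day.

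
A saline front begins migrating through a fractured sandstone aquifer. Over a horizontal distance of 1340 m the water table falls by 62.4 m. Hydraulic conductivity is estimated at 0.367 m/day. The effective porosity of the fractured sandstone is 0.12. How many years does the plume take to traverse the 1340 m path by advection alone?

Hydraulic gradient i = Δh / L = 62.4 / 1340 = 0.04657.
Darcy flux q = K · i = 0.3670 × 0.04657 = 0.01709 m/day.
Seepage velocity v = q / n_e = 0.01709 / 0.12 = 0.1424 m/day.
Travel time t = L / v = 1340 / 0.1424 = 9409 days = 25.76 years.

25.8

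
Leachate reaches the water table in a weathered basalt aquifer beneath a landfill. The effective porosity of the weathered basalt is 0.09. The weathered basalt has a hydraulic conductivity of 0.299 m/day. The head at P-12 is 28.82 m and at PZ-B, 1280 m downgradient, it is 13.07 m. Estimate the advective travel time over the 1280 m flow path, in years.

Hydraulic gradient i = (28.82 − 13.07) / 1280 = 15.75 / 1280 = 0.01230.
Darcy flux q = K · i = 0.2990 × 0.01230 = 0.003679 m/day.
Seepage velocity v = q / n_e = 0.003679 / 0.09 = 0.04088 m/day.
Travel time t = L / v = 1280 / 0.04088 = 31312 days = 85.73 years.

85.7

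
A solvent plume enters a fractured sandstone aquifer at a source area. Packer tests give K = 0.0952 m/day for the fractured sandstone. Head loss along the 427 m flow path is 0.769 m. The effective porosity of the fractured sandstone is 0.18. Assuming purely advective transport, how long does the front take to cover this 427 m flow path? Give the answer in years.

1230

Hydraulic gradient i = Δh / L = 0.769 / 427 = 0.001801.
Darcy flux q = K · i = 0.09520 × 0.001801 = 0.0001714 m/day.
Seepage velocity v = q / n_e = 0.0001714 / 0.18 = 0.0009525 m/day.
Travel time t = L / v = 427 / 0.0009525 = 4.483e+05 days = 1227 years.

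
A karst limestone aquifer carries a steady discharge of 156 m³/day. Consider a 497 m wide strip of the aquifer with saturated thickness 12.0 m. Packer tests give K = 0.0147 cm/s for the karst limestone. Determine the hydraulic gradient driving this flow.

Convert K: 0.0147 cm/s × 864 = 12.70 m/day.
Cross-sectional area A = 497 × 12.0 = 5964 m².
From Q = K·A·i, i = Q / (K·A) = 156 / (12.70 × 5964) = 0.002059.

0.00206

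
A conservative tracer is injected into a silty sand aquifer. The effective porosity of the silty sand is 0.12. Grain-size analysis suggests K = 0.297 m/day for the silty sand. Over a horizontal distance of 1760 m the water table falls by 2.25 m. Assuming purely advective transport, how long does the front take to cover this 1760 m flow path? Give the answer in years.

1520

Hydraulic gradient i = Δh / L = 2.25 / 1760 = 0.001278.
Darcy flux q = K · i = 0.2970 × 0.001278 = 0.0003797 m/day.
Seepage velocity v = q / n_e = 0.0003797 / 0.12 = 0.003164 m/day.
Travel time t = L / v = 1760 / 0.003164 = 5.562e+05 days = 1523 years.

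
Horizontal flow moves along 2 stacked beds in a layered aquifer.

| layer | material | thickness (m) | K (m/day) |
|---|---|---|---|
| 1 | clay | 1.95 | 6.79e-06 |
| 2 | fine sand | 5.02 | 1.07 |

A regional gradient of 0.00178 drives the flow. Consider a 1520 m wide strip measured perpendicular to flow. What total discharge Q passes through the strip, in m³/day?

Flow is parallel to layering, so each bed carries its own Darcy discharge and the transmissivities add.
Σ(K_i·b_i) = 6.79e-06×1.95 + 1.07×5.02 = 5.371 m²/day.
Hydraulic gradient i = 0.00178.
Q = Σ(K_i·b_i) · W · i = 5.371 × 1520 × 0.001780 = 14.53 m³/day.

14.5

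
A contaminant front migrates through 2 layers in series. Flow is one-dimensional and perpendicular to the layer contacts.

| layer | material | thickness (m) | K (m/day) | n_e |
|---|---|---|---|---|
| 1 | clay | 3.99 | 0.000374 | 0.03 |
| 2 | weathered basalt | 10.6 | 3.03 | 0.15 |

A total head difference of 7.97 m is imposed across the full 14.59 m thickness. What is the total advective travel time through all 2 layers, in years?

6.27

With flow normal to the layers, continuity requires the same specific discharge q through every layer.
Σ(b_i/K_i) = 3.99/0.000374 + 10.6/3.03 = 10672 d.
q = Δh / Σ(b_i/K_i) = 7.97 / 10672 = 0.0007468 m/day.
In each layer the seepage velocity is v_i = q/n_i, so the layer transit time is t_i = b_i·n_i / q:
  layer 1 (clay): t_1 = 3.99 × 0.03 / 0.0007468 = 160.3 d
  layer 2 (weathered basalt): t_2 = 10.6 × 0.15 / 0.0007468 = 2129 d
Total t = Σ t_i = 2289 days = 6.268 years.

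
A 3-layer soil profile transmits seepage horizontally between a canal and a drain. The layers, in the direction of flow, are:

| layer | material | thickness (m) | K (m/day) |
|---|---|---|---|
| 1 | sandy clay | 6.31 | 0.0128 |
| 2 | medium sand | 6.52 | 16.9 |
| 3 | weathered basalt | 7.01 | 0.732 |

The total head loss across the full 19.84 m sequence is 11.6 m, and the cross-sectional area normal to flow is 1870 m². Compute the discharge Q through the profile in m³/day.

43.1

Flow is perpendicular to layering, so the layers act in series and the equivalent K is the thickness-weighted harmonic mean.
Total thickness L = 6.31 + 6.52 + 7.01 = 19.84 m.
Σ(b_i/K_i) = 6.31/0.0128 + 6.52/16.9 + 7.01/0.732 = 502.9 d.
K_eq = L / Σ(b_i/K_i) = 19.84 / 502.9 = 0.03945 m/day.
Q = K_eq · A · (Δh/L) = 0.03945 × 1870 × (11.6/19.84) = 43.13 m³/day.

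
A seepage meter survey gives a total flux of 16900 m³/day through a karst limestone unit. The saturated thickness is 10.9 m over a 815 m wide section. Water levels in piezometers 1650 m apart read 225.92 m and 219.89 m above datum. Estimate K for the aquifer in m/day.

Cross-sectional area A = 815 × 10.9 = 8884 m².
Hydraulic gradient i = (225.92 − 219.89) / 1650 = 6.03 / 1650 = 0.003655.
From Q = K·A·i, K = Q / (A·i) = 16900 / (8884 × 0.003655) = 520.6 m/day.

521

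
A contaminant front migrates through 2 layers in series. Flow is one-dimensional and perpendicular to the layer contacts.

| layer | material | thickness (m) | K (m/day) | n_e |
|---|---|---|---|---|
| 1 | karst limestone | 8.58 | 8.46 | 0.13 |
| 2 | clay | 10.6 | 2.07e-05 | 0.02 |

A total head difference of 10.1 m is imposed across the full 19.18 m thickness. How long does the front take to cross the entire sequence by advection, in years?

184

With flow normal to the layers, continuity requires the same specific discharge q through every layer.
Σ(b_i/K_i) = 8.58/8.46 + 10.6/2.07e-05 = 5.121e+05 d.
q = Δh / Σ(b_i/K_i) = 10.1 / 5.121e+05 = 1.972e-05 m/day.
In each layer the seepage velocity is v_i = q/n_i, so the layer transit time is t_i = b_i·n_i / q:
  layer 1 (karst limestone): t_1 = 8.58 × 0.13 / 1.972e-05 = 56552 d
  layer 2 (clay): t_2 = 10.6 × 0.02 / 1.972e-05 = 10749 d
Total t = Σ t_i = 67300 days = 184.3 years.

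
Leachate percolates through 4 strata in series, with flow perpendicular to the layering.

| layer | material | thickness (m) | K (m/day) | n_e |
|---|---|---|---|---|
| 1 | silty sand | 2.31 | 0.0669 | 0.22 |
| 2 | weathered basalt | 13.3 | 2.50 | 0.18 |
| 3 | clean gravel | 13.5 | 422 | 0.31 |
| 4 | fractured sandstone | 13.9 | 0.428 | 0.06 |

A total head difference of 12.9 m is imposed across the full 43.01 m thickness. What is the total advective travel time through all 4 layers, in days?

With flow normal to the layers, continuity requires the same specific discharge q through every layer.
Σ(b_i/K_i) = 2.31/0.0669 + 13.3/2.50 + 13.5/422 + 13.9/0.428 = 72.36 d.
q = Δh / Σ(b_i/K_i) = 12.9 / 72.36 = 0.1783 m/day.
In each layer the seepage velocity is v_i = q/n_i, so the layer transit time is t_i = b_i·n_i / q:
  layer 1 (silty sand): t_1 = 2.31 × 0.22 / 0.1783 = 2.851 d
  layer 2 (weathered basalt): t_2 = 13.3 × 0.18 / 0.1783 = 13.43 d
  layer 3 (clean gravel): t_3 = 13.5 × 0.31 / 0.1783 = 23.47 d
  layer 4 (fractured sandstone): t_4 = 13.9 × 0.06 / 0.1783 = 4.678 d
Total t = Σ t_i = 44.43 days.

44.4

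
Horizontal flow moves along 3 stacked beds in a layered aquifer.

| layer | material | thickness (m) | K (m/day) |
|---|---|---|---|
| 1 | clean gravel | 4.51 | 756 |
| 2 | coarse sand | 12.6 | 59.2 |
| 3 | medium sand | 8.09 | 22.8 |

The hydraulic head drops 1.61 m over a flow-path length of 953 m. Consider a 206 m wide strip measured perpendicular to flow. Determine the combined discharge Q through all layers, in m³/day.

1510

Flow is parallel to layering, so each bed carries its own Darcy discharge and the transmissivities add.
Σ(K_i·b_i) = 756×4.51 + 59.2×12.6 + 22.8×8.09 = 4340 m²/day.
Hydraulic gradient i = Δh / L = 1.61 / 953 = 0.001689.
Q = Σ(K_i·b_i) · W · i = 4340 × 206 × 0.001689 = 1510 m³/day.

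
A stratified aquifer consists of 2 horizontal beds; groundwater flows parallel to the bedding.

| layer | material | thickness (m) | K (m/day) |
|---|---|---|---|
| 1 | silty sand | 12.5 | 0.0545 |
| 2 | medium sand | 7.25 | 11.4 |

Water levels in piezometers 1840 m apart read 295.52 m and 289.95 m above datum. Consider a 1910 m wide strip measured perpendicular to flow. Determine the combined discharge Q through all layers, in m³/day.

482

Flow is parallel to layering, so each bed carries its own Darcy discharge and the transmissivities add.
Σ(K_i·b_i) = 0.0545×12.5 + 11.4×7.25 = 83.33 m²/day.
Hydraulic gradient i = (295.52 − 289.95) / 1840 = 5.57 / 1840 = 0.003027.
Q = Σ(K_i·b_i) · W · i = 83.33 × 1910 × 0.003027 = 481.8 m³/day.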